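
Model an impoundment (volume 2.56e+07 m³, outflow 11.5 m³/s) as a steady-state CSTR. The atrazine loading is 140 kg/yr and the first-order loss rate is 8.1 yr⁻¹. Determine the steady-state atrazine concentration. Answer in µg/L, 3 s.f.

0.245 µg/L

Outflow Q = 11.5 m³/s × 3.156e+07 s/yr = 3.629e+08 m³/yr.
Steady-state CSTR mass balance: W = Q·C + k·V·C, so C = W/(Q + kV).
Q + kV = 3.629e+08 + 8.1·2.56e+07 = 5.703e+08 m³/yr.
C = 140/5.703e+08 = 2.455e-07 kg/m³ = 0.0002455 mg/L = 0.2455 µg/L.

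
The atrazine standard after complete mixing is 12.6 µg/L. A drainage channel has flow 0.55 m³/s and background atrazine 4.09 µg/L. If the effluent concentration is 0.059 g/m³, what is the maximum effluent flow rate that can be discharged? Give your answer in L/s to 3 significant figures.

101 L/s

4.09 µg/L = 0.00409 mg/L.
12.6 µg/L = 0.0126 mg/L.
Mass balance at complete mixing: C_std·(Q_w + Q_r) = Q_w·C_e + Q_r·C_b.
Rearranging, Q_w = Q_r·(C_std − C_b)/(C_e − C_std) = 0.55·(0.0126 − 0.00409) / (0.059 − 0.0126) = 0.1009 m³/s.
= 100.9 L/s.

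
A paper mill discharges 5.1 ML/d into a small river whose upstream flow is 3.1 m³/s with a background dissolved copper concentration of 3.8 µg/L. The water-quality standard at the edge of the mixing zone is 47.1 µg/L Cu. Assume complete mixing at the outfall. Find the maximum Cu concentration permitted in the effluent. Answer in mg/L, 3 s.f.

2.32 mg/L

5.1 ML/d = 0.05903 m³/s.
3.8 µg/L = 0.0038 mg/L.
47.1 µg/L = 0.0471 mg/L.
Mass balance: 0.0471·3.159 = 0.05903·Cₑ + 3.1·0.0038.
Cₑ = (0.1488 − 0.01178) / 0.05903 = 2.321 mg/L.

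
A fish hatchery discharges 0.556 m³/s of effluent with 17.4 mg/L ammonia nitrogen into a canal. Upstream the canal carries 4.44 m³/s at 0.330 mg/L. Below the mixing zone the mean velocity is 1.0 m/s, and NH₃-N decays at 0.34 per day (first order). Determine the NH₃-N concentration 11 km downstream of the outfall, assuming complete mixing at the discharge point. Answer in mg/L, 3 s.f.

After complete mixing, C₀ = (0.556·17.4 + 4.44·0.33) / 4.996 = 2.23 mg/L.
Travel time t = 1.1e+04 m / 1.0 m/s = 1.1e+04 s = 0.1273 d.
C = 2.23·exp(−0.34·0.1273) = 2.23·0.9576 = 2.135 mg/L.

2.14 mg/L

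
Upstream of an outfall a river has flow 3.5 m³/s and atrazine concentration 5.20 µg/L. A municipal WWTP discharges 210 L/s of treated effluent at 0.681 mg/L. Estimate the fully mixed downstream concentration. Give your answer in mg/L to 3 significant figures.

0.0435 mg/L

210 L/s = 0.21 m³/s.
5.20 µg/L = 0.0052 mg/L.
By mass balance at complete mixing, C = (0.21·0.681 + 3.5·0.0052) / (0.21 + 3.5) = 0.1612/3.71 = 0.04345 mg/L.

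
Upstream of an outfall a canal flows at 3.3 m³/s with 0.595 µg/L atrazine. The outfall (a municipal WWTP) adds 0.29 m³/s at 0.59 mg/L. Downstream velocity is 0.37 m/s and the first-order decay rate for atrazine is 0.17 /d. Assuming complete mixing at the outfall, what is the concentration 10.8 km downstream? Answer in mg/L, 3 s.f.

0.0455 mg/L

0.595 µg/L = 0.000595 mg/L.
After complete mixing, C₀ = (0.29·0.59 + 3.3·0.000595) / 3.59 = 0.04821 mg/L.
Travel time t = 1.08e+04 m / 0.37 m/s = 2.919e+04 s = 0.3378 d.
C = 0.04821·exp(−0.17·0.3378) = 0.04821·0.9442 = 0.04552 mg/L.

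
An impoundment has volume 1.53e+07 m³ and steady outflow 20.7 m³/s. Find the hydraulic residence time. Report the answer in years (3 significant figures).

0.0234 yr

Q = 20.7 m³/s × 3.156e+07 s/yr = 6.532e+08 m³/yr.
Hydraulic residence time τ = V/Q = 1.53e+07/6.532e+08 = 0.02342 yr.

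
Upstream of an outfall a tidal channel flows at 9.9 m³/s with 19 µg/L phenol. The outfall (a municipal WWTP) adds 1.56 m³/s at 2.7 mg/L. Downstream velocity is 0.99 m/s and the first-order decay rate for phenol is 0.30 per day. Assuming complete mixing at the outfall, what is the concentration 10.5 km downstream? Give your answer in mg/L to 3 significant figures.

0.370 mg/L

19 µg/L = 0.019 mg/L.
After complete mixing, C₀ = (1.56·2.7 + 9.9·0.019) / 11.46 = 0.384 mg/L.
Travel time t = 1.05e+04 m / 0.99 m/s = 1.061e+04 s = 0.1228 d.
C = 0.384·exp(−0.30·0.1228) = 0.384·0.9638 = 0.3701 mg/L.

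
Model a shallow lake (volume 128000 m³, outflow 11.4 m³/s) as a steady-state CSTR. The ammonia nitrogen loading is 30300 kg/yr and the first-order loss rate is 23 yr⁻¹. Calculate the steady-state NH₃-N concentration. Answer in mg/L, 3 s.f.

0.0835 mg/L

Outflow Q = 11.4 m³/s × 3.156e+07 s/yr = 3.598e+08 m³/yr.
Steady-state CSTR mass balance: W = Q·C + k·V·C, so C = W/(Q + kV).
Q + kV = 3.598e+08 + 23·128000 = 3.627e+08 m³/yr.
C = 30300/3.627e+08 = 8.354e-05 kg/m³ = 0.08354 mg/L.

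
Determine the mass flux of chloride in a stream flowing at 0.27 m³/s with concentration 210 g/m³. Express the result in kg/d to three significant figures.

Mass flux = Q·C = 0.27 m³/s × 210 g/m³ = 56.7 g/s.
= 56.7 g/s × 86.4 = 4899 kg/d.

4900 kg/d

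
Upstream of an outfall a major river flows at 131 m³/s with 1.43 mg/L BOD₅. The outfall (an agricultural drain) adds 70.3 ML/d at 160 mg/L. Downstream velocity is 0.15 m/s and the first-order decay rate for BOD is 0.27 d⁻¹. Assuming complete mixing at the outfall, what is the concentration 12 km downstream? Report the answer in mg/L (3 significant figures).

1.88 mg/L

70.3 ML/d = 0.8137 m³/s.
After complete mixing, C₀ = (0.8137·160 + 131·1.43) / 131.8 = 2.409 mg/L.
Travel time t = 1.2e+04 m / 0.15 m/s = 8e+04 s = 0.9259 d.
C = 2.409·exp(−0.27·0.9259) = 2.409·0.7788 = 1.876 mg/L.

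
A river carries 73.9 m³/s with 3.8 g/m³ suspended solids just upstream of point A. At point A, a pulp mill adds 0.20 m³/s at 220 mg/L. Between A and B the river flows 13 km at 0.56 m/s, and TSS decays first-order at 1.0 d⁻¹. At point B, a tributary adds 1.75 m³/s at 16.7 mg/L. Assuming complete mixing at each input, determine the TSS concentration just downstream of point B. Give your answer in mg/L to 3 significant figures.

3.66 mg/L

After input A: C = (73.9·3.8 + 0.2·220) / 74.1 = 4.384 mg/L.
Over the 13 km reach to input B (t = 2.321e+04 s = 0.2687 d), decay gives C = 4.384·exp(−1.0·0.2687) = 3.351 mg/L.
After input B: C = (74.1·3.351 + 1.75·16.7) / 75.85 = 3.659 mg/L.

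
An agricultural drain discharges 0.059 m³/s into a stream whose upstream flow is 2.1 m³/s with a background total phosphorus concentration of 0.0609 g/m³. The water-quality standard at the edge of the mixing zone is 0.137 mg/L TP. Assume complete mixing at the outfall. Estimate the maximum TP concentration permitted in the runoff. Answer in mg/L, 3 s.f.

2.85 mg/L

Mass balance: 0.137·2.159 = 0.059·Cₑ + 2.1·0.0609.
Cₑ = (0.2958 − 0.1279) / 0.059 = 2.846 mg/L.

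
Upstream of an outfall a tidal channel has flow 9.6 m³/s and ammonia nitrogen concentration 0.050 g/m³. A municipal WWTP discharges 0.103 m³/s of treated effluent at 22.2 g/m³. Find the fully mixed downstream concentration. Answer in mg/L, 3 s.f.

0.285 mg/L

Flow-weighted mixing gives C = (0.103·22.2 + 9.6·0.05) / (0.103 + 9.6) = 2.767/9.703 = 0.2851 mg/L.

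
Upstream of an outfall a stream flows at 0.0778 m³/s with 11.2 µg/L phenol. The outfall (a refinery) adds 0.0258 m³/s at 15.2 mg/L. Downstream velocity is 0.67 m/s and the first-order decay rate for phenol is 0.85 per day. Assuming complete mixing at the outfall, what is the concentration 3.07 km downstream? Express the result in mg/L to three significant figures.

11.2 µg/L = 0.0112 mg/L.
After complete mixing, C₀ = (0.0258·15.2 + 0.0778·0.0112) / 0.1036 = 3.794 mg/L.
Travel time t = 3070 m / 0.67 m/s = 4582 s = 0.05303 d.
C = 3.794·exp(−0.85·0.05303) = 3.794·0.9559 = 3.627 mg/L.

3.63 mg/L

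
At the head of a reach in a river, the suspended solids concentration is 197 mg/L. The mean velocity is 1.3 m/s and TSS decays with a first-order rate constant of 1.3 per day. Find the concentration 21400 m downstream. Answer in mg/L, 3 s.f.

154 mg/L

Travel time t = 21400 m / 1.3 m/s = 2.14e+04/1.3 = 1.646e+04 s = 0.1905 d.
First-order decay: C = 197·exp(−1.3·0.1905) = 197·0.7806 = 153.8 mg/L.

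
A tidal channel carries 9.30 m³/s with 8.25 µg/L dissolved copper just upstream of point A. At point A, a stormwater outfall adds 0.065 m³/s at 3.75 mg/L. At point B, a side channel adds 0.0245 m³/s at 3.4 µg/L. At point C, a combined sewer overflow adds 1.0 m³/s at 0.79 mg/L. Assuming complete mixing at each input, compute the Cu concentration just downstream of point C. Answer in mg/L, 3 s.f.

0.107 mg/L

8.25 µg/L = 0.00825 mg/L.
After input A: C = (9.3·0.00825 + 0.065·3.75) / 9.365 = 0.03422 mg/L.
3.4 µg/L = 0.0034 mg/L.
After input B: C = (9.365·0.03422 + 0.0245·0.0034) / 9.389 = 0.03414 mg/L.
After input C: C = (9.389·0.03414 + 1·0.79) / 10.39 = 0.1069 mg/L.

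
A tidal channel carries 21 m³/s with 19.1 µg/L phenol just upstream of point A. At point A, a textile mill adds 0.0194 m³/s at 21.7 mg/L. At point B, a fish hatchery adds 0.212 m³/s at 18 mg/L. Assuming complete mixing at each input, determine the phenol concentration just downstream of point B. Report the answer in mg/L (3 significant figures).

19.1 µg/L = 0.0191 mg/L.
After input A: C = (21·0.0191 + 0.0194·21.7) / 21.02 = 0.03911 mg/L.
After input B: C = (21.02·0.03911 + 0.212·18) / 21.23 = 0.2185 mg/L.

0.218 mg/L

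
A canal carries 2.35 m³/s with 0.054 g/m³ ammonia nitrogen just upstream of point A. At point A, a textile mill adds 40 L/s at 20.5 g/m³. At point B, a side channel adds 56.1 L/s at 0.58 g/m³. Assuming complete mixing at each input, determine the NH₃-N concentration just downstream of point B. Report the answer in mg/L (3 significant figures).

0.400 mg/L

40 L/s = 0.04 m³/s.
After input A: C = (2.35·0.054 + 0.04·20.5) / 2.39 = 0.3962 mg/L.
56.1 L/s = 0.0561 m³/s.
After input B: C = (2.39·0.3962 + 0.0561·0.58) / 2.446 = 0.4004 mg/L.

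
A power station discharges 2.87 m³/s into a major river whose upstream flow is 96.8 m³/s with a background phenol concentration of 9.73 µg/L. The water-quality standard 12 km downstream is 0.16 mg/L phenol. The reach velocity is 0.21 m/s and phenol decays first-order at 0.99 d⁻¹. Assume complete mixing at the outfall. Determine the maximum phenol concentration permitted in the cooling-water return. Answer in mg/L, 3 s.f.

10.4 mg/L

9.73 µg/L = 0.00973 mg/L.
Travel time to the compliance point: t = 1.2e+04/0.21 = 5.714e+04 s = 0.6614 d; decay factor exp(−0.99·0.6614) = 0.5196.
So the concentration just after mixing may be at most 0.16/0.5196 = 0.3079 mg/L.
Mass balance: 0.3079·99.67 = 2.87·Cₑ + 96.8·0.00973.
Cₑ = (30.69 − 0.9419) / 2.87 = 10.37 mg/L.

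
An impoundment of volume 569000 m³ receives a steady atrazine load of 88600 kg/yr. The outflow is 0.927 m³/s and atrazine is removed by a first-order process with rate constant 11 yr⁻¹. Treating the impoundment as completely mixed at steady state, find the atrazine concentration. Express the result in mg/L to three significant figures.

2.49 mg/L

Outflow Q = 0.927 m³/s × 3.156e+07 s/yr = 2.925e+07 m³/yr.
Steady-state CSTR mass balance: W = Q·C + k·V·C, so C = W/(Q + kV).
Q + kV = 2.925e+07 + 11·569000 = 3.551e+07 m³/yr.
C = 88600/3.551e+07 = 0.002495 kg/m³ = 2.495 mg/L.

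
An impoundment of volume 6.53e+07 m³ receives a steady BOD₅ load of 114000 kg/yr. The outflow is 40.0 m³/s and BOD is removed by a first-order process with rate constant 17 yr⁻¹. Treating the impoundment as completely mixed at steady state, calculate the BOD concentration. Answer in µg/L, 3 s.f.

48.1 µg/L

Outflow Q = 40.0 m³/s × 3.156e+07 s/yr = 1.262e+09 m³/yr.
Steady-state CSTR mass balance: W = Q·C + k·V·C, so C = W/(Q + kV).
Q + kV = 1.262e+09 + 17·6.53e+07 = 2.372e+09 m³/yr.
C = 114000/2.372e+09 = 4.805e-05 kg/m³ = 0.04805 mg/L = 48.05 µg/L.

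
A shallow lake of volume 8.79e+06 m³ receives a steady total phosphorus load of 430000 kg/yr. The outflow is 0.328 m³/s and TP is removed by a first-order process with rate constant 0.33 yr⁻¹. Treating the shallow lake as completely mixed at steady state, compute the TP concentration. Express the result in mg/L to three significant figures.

32.4 mg/L

Outflow Q = 0.328 m³/s × 3.156e+07 s/yr = 1.035e+07 m³/yr.
Steady-state CSTR mass balance: W = Q·C + k·V·C, so C = W/(Q + kV).
Q + kV = 1.035e+07 + 0.33·8.79e+06 = 1.325e+07 m³/yr.
C = 430000/1.325e+07 = 0.03245 kg/m³ = 32.45 mg/L.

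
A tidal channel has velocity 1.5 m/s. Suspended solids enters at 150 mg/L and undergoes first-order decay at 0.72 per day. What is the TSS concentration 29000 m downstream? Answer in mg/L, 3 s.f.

Travel time t = 29000 m / 1.5 m/s = 2.9e+04/1.5 = 1.933e+04 s = 0.2238 d.
First-order decay: C = 150·exp(−0.72·0.2238) = 150·0.8512 = 127.7 mg/L.

128 mg/L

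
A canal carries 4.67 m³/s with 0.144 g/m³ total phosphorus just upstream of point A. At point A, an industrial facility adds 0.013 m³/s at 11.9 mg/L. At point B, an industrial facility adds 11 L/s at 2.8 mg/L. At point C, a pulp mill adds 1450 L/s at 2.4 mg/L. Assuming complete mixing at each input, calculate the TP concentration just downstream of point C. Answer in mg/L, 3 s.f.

After input A: C = (4.67·0.144 + 0.013·11.9) / 4.683 = 0.1766 mg/L.
11 L/s = 0.011 m³/s.
After input B: C = (4.683·0.1766 + 0.011·2.8) / 4.694 = 0.1828 mg/L.
1450 L/s = 1.45 m³/s.
After input C: C = (4.694·0.1828 + 1.45·2.4) / 6.144 = 0.7061 mg/L.

0.706 mg/L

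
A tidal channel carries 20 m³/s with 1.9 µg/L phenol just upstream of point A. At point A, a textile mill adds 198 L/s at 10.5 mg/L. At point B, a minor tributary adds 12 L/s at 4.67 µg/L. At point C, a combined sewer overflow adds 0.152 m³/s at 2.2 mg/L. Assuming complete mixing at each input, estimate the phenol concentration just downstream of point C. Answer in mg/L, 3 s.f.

1.9 µg/L = 0.0019 mg/L.
198 L/s = 0.198 m³/s.
After input A: C = (20·0.0019 + 0.198·10.5) / 20.2 = 0.1048 mg/L.
12 L/s = 0.012 m³/s.
4.67 µg/L = 0.00467 mg/L.
After input B: C = (20.2·0.1048 + 0.012·0.00467) / 20.21 = 0.1048 mg/L.
After input C: C = (20.21·0.1048 + 0.152·2.2) / 20.36 = 0.1204 mg/L.

0.120 mg/L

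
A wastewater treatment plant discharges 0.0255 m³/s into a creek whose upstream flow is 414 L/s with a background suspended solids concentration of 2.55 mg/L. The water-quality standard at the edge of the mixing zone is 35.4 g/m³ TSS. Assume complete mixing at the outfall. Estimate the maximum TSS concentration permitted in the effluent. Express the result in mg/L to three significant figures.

569 mg/L

414 L/s = 0.414 m³/s.
Mass balance: 35.4·0.4395 = 0.0255·Cₑ + 0.414·2.55.
Cₑ = (15.56 − 1.056) / 0.0255 = 568.7 mg/L.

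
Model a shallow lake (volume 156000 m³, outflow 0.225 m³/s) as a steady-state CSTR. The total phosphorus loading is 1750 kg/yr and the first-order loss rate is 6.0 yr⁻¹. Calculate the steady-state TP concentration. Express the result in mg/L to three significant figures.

0.218 mg/L

Outflow Q = 0.225 m³/s × 3.156e+07 s/yr = 7.1e+06 m³/yr.
Steady-state CSTR mass balance: W = Q·C + k·V·C, so C = W/(Q + kV).
Q + kV = 7.1e+06 + 6.0·156000 = 8.036e+06 m³/yr.
C = 1750/8.036e+06 = 0.0002178 kg/m³ = 0.2178 mg/L.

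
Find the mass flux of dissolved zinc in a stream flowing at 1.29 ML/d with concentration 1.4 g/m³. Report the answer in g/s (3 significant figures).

1.29 ML/d = 0.01493 m³/s.
Mass flux = Q·C = 0.01493 m³/s × 1.4 g/m³ = 0.0209 g/s.

0.0209 g/s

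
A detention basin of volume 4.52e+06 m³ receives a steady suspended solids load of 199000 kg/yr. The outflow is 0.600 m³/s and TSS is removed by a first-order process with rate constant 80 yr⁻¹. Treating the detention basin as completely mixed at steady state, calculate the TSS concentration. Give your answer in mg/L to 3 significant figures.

Outflow Q = 0.600 m³/s × 3.156e+07 s/yr = 1.893e+07 m³/yr.
Steady-state CSTR mass balance: W = Q·C + k·V·C, so C = W/(Q + kV).
Q + kV = 1.893e+07 + 80·4.52e+06 = 3.805e+08 m³/yr.
C = 199000/3.805e+08 = 0.0005229 kg/m³ = 0.5229 mg/L.

0.523 mg/L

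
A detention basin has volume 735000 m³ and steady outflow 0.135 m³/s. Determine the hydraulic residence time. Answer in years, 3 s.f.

Q = 0.135 m³/s × 3.156e+07 s/yr = 4.26e+06 m³/yr.
Hydraulic residence time τ = V/Q = 735000/4.26e+06 = 0.1725 yr.

0.173 yr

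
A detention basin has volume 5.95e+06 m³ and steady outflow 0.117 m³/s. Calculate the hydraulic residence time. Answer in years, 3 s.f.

1.61 yr

Q = 0.117 m³/s × 3.156e+07 s/yr = 3.692e+06 m³/yr.
Hydraulic residence time τ = V/Q = 5.95e+06/3.692e+06 = 1.611 yr.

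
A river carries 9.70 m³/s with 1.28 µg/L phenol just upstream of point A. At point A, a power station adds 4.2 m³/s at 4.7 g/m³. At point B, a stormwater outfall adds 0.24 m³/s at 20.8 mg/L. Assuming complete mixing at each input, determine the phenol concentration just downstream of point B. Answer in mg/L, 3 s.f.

1.75 mg/L

1.28 µg/L = 0.00128 mg/L.
After input A: C = (9.7·0.00128 + 4.2·4.7) / 13.9 = 1.421 mg/L.
After input B: C = (13.9·1.421 + 0.24·20.8) / 14.14 = 1.75 mg/L.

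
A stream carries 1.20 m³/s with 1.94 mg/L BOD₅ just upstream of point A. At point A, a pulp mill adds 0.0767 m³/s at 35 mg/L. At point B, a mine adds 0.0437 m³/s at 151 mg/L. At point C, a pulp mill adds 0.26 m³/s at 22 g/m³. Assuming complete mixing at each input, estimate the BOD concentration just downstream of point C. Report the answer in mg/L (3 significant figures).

11.0 mg/L

After input A: C = (1.2·1.94 + 0.0767·35) / 1.277 = 3.926 mg/L.
After input B: C = (1.277·3.926 + 0.0437·151) / 1.32 = 8.794 mg/L.
After input C: C = (1.32·8.794 + 0.26·22) / 1.58 = 10.97 mg/L.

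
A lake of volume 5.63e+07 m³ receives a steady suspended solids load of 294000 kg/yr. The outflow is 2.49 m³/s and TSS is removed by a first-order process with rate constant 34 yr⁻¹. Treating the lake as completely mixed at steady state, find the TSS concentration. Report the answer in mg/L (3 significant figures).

Outflow Q = 2.49 m³/s × 3.156e+07 s/yr = 7.858e+07 m³/yr.
Steady-state CSTR mass balance: W = Q·C + k·V·C, so C = W/(Q + kV).
Q + kV = 7.858e+07 + 34·5.63e+07 = 1.993e+09 m³/yr.
C = 294000/1.993e+09 = 0.0001475 kg/m³ = 0.1475 mg/L.

0.148 mg/L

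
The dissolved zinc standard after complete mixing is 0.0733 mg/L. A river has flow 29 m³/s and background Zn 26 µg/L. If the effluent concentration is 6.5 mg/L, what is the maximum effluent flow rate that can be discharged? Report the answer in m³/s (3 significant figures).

0.213 m³/s

26 µg/L = 0.026 mg/L.
Mass balance at complete mixing: C_std·(Q_w + Q_r) = Q_w·C_e + Q_r·C_b.
Rearranging, Q_w = Q_r·(C_std − C_b)/(C_e − C_std) = 29·(0.0733 − 0.026) / (6.5 − 0.0733) = 0.2134 m³/s.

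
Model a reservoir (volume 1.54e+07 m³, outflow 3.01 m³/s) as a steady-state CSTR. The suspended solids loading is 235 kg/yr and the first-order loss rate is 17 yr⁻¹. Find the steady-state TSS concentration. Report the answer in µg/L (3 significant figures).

Outflow Q = 3.01 m³/s × 3.156e+07 s/yr = 9.499e+07 m³/yr.
Steady-state CSTR mass balance: W = Q·C + k·V·C, so C = W/(Q + kV).
Q + kV = 9.499e+07 + 17·1.54e+07 = 3.568e+08 m³/yr.
C = 235/3.568e+08 = 6.587e-07 kg/m³ = 0.0006587 mg/L = 0.6587 µg/L.

0.659 µg/L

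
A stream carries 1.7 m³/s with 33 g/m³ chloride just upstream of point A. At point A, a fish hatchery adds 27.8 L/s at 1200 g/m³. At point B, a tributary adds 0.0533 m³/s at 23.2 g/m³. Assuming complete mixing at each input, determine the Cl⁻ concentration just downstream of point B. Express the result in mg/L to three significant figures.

50.9 mg/L

27.8 L/s = 0.0278 m³/s.
After input A: C = (1.7·33 + 0.0278·1200) / 1.728 = 51.78 mg/L.
After input B: C = (1.728·51.78 + 0.0533·23.2) / 1.781 = 50.92 mg/L.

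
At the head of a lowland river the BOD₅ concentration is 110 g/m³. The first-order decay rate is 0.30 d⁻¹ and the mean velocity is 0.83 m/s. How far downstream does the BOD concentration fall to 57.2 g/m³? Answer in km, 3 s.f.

From C = C₀·e^(−kt), t = ln(C₀/C)/k = ln(110/57.2)/0.30 = 0.6539/0.30 = 2.18 d.
Distance = v·t = 0.83 m/s × 1.883e+05 s = 1.563e+05 m = 156.3 km.

156 km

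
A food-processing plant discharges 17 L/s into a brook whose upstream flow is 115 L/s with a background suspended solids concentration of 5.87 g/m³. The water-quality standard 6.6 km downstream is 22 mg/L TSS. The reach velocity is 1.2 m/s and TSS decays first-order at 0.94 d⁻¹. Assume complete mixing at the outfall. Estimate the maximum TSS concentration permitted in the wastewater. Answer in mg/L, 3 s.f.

142 mg/L

17 L/s = 0.017 m³/s.
115 L/s = 0.115 m³/s.
Travel time to the compliance point: t = 6600/1.2 = 5500 s = 0.06366 d; decay factor exp(−0.94·0.06366) = 0.9419.
So the concentration just after mixing may be at most 22/0.9419 = 23.36 mg/L.
Mass balance: 23.36·0.132 = 0.017·Cₑ + 0.115·5.87.
Cₑ = (3.083 − 0.6751) / 0.017 = 141.6 mg/L.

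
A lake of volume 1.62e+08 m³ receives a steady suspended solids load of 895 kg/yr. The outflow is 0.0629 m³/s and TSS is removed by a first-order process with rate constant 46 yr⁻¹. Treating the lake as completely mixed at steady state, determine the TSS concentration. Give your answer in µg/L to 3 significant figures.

0.120 µg/L

Outflow Q = 0.0629 m³/s × 3.156e+07 s/yr = 1.985e+06 m³/yr.
Steady-state CSTR mass balance: W = Q·C + k·V·C, so C = W/(Q + kV).
Q + kV = 1.985e+06 + 46·1.62e+08 = 7.454e+09 m³/yr.
C = 895/7.454e+09 = 1.201e-07 kg/m³ = 0.0001201 mg/L = 0.1201 µg/L.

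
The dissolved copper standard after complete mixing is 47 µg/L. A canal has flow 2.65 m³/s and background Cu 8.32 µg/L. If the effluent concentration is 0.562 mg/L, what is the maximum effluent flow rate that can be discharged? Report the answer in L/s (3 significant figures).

8.32 µg/L = 0.00832 mg/L.
47 µg/L = 0.047 mg/L.
Mass balance at complete mixing: C_std·(Q_w + Q_r) = Q_w·C_e + Q_r·C_b.
Rearranging, Q_w = Q_r·(C_std − C_b)/(C_e − C_std) = 2.65·(0.047 − 0.00832) / (0.562 − 0.047) = 0.199 m³/s.
= 199 L/s.

199 L/s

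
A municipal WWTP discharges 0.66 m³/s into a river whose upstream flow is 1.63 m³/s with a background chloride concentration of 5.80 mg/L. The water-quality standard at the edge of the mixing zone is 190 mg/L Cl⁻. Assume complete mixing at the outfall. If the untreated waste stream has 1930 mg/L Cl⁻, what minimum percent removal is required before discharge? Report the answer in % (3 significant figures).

66.6 %

Mass balance: 190·2.29 = 0.66·Cₑ + 1.63·5.8.
Cₑ = (435.1 − 9.454) / 0.66 = 644.9 mg/L.
Required removal = 1 − 644.9/1930 = 66.58 %.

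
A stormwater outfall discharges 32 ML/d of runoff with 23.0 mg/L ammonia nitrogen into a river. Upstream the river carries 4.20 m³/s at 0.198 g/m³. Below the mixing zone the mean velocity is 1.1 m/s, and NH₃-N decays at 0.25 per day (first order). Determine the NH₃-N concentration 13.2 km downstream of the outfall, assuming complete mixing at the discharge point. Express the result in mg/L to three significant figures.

1.98 mg/L

32 ML/d = 0.3704 m³/s.
After complete mixing, C₀ = (0.3704·23 + 4.2·0.198) / 4.57 = 2.046 mg/L.
Travel time t = 1.32e+04 m / 1.1 m/s = 1.2e+04 s = 0.1389 d.
C = 2.046·exp(−0.25·0.1389) = 2.046·0.9659 = 1.976 mg/L.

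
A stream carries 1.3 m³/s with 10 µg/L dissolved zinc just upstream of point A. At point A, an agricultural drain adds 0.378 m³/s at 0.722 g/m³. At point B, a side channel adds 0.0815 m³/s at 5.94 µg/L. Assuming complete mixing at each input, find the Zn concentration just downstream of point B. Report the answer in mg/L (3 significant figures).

0.163 mg/L

10 µg/L = 0.01 mg/L.
After input A: C = (1.3·0.01 + 0.378·0.722) / 1.678 = 0.1704 mg/L.
5.94 µg/L = 0.00594 mg/L.
After input B: C = (1.678·0.1704 + 0.0815·0.00594) / 1.759 = 0.1628 mg/L.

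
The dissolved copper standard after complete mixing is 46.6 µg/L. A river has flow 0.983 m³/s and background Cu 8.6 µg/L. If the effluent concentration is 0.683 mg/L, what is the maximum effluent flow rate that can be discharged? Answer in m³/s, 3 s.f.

0.0587 m³/s

8.6 µg/L = 0.0086 mg/L.
46.6 µg/L = 0.0466 mg/L.
Mass balance at complete mixing: C_std·(Q_w + Q_r) = Q_w·C_e + Q_r·C_b.
Rearranging, Q_w = Q_r·(C_std − C_b)/(C_e − C_std) = 0.983·(0.0466 − 0.0086) / (0.683 − 0.0466) = 0.0587 m³/s.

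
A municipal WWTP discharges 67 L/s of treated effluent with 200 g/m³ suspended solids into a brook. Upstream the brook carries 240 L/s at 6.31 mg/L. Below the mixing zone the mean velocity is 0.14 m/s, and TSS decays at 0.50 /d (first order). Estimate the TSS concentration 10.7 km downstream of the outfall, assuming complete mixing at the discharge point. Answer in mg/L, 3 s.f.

67 L/s = 0.067 m³/s.
240 L/s = 0.24 m³/s.
After complete mixing, C₀ = (0.067·200 + 0.24·6.31) / 0.307 = 48.58 mg/L.
Travel time t = 1.07e+04 m / 0.14 m/s = 7.643e+04 s = 0.8846 d.
C = 48.58·exp(−0.50·0.8846) = 48.58·0.6426 = 31.22 mg/L.

31.2 mg/L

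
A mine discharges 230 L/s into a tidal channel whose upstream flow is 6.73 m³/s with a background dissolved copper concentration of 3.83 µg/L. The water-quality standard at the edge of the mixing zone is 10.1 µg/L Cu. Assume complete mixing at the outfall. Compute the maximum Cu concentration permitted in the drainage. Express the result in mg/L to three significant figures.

230 L/s = 0.23 m³/s.
3.83 µg/L = 0.00383 mg/L.
10.1 µg/L = 0.0101 mg/L.
Mass balance: 0.0101·6.96 = 0.23·Cₑ + 6.73·0.00383.
Cₑ = (0.0703 − 0.02578) / 0.23 = 0.1936 mg/L.

0.194 mg/L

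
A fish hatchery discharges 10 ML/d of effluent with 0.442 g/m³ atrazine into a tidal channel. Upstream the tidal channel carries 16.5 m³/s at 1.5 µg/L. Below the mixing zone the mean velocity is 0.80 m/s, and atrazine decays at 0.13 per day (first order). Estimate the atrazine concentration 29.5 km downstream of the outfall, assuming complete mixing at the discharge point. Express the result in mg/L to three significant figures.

10 ML/d = 0.1157 m³/s.
1.5 µg/L = 0.0015 mg/L.
After complete mixing, C₀ = (0.1157·0.442 + 16.5·0.0015) / 16.62 = 0.004568 mg/L.
Travel time t = 2.95e+04 m / 0.80 m/s = 3.688e+04 s = 0.4268 d.
C = 0.004568·exp(−0.13·0.4268) = 0.004568·0.946 = 0.004322 mg/L.

0.00432 mg/L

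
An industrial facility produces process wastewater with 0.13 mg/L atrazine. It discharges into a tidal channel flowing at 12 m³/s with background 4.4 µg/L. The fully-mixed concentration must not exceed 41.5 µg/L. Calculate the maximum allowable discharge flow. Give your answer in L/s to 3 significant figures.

5030 L/s

4.4 µg/L = 0.0044 mg/L.
41.5 µg/L = 0.0415 mg/L.
Mass balance at complete mixing: C_std·(Q_w + Q_r) = Q_w·C_e + Q_r·C_b.
Rearranging, Q_w = Q_r·(C_std − C_b)/(C_e − C_std) = 12·(0.0415 − 0.0044) / (0.13 − 0.0415) = 5.031 m³/s.
= 5031 L/s.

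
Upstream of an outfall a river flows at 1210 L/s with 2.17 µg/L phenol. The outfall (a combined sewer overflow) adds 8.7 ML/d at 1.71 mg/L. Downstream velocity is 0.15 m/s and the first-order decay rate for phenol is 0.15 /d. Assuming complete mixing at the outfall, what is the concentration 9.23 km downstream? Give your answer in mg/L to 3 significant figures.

8.7 ML/d = 0.1007 m³/s.
1210 L/s = 1.21 m³/s.
2.17 µg/L = 0.00217 mg/L.
After complete mixing, C₀ = (0.1007·1.71 + 1.21·0.00217) / 1.311 = 0.1334 mg/L.
Travel time t = 9230 m / 0.15 m/s = 6.153e+04 s = 0.7122 d.
C = 0.1334·exp(−0.15·0.7122) = 0.1334·0.8987 = 0.1199 mg/L.

0.120 mg/L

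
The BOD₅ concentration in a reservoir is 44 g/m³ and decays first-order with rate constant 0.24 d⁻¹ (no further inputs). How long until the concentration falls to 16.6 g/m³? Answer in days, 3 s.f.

4.06 d

t = ln(C₀/C)/k = ln(44/16.6)/0.24 = 0.9748/0.24 = 4.062 d.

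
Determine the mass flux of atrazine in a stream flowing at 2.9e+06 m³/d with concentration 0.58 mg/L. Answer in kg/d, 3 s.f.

1680 kg/d

2.9e+06 m³/d = 33.56 m³/s.
Mass flux = Q·C = 33.56 m³/s × 0.58 g/m³ = 19.47 g/s.
= 19.47 g/s × 86.4 = 1682 kg/d.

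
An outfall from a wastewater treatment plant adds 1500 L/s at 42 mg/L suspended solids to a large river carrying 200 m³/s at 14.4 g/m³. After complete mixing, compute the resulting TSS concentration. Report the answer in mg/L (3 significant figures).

1500 L/s = 1.5 m³/s.
Flow-weighted mixing gives C = (1.5·42 + 200·14.4) / (1.5 + 200) = 2943/201.5 = 14.61 mg/L.

14.6 mg/L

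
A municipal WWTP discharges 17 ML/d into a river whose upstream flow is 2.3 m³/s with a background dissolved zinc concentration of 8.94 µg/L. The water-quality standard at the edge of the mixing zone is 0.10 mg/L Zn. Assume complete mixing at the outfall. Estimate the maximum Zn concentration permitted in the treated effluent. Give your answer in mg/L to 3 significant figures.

17 ML/d = 0.1968 m³/s.
8.94 µg/L = 0.00894 mg/L.
Mass balance: 0.1·2.497 = 0.1968·Cₑ + 2.3·0.00894.
Cₑ = (0.2497 − 0.02056) / 0.1968 = 1.164 mg/L.

1.16 mg/L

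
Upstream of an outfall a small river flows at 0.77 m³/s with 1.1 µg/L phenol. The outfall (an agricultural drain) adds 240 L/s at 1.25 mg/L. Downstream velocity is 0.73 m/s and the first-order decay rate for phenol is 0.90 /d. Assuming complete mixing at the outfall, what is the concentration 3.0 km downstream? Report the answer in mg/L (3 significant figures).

240 L/s = 0.24 m³/s.
1.1 µg/L = 0.0011 mg/L.
After complete mixing, C₀ = (0.24·1.25 + 0.77·0.0011) / 1.01 = 0.2979 mg/L.
Travel time t = 3000 m / 0.73 m/s = 4110 s = 0.04756 d.
C = 0.2979·exp(−0.90·0.04756) = 0.2979·0.9581 = 0.2854 mg/L.

0.285 mg/L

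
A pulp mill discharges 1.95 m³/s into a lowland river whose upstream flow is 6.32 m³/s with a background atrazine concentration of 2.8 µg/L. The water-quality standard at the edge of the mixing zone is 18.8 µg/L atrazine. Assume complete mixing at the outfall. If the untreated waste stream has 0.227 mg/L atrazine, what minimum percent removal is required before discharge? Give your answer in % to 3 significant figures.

2.8 µg/L = 0.0028 mg/L.
18.8 µg/L = 0.0188 mg/L.
Mass balance: 0.0188·8.27 = 1.95·Cₑ + 6.32·0.0028.
Cₑ = (0.1555 − 0.0177) / 1.95 = 0.07066 mg/L.
Required removal = 1 − 0.07066/0.227 = 68.87 %.

68.9 %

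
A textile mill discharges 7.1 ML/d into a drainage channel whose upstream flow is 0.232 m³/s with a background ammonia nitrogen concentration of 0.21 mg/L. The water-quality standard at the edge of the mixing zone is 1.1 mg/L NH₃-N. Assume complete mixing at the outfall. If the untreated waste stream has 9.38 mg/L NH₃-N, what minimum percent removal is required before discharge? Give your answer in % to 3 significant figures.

61.5 %

7.1 ML/d = 0.08218 m³/s.
Mass balance: 1.1·0.3142 = 0.08218·Cₑ + 0.232·0.21.
Cₑ = (0.3456 − 0.04872) / 0.08218 = 3.613 mg/L.
Required removal = 1 − 3.613/9.38 = 61.49 %.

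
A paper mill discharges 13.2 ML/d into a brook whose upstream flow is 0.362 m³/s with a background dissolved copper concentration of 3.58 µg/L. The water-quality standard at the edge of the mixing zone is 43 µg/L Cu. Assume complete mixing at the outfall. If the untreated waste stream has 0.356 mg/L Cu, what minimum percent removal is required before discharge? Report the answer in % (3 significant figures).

13.2 ML/d = 0.1528 m³/s.
3.58 µg/L = 0.00358 mg/L.
43 µg/L = 0.043 mg/L.
Mass balance: 0.043·0.5148 = 0.1528·Cₑ + 0.362·0.00358.
Cₑ = (0.02214 − 0.001296) / 0.1528 = 0.1364 mg/L.
Required removal = 1 − 0.1364/0.356 = 61.68 %.

61.7 %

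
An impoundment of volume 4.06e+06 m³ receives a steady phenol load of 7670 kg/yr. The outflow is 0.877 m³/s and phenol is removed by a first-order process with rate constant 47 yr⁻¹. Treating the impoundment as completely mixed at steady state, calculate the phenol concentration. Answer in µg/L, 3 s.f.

Outflow Q = 0.877 m³/s × 3.156e+07 s/yr = 2.768e+07 m³/yr.
Steady-state CSTR mass balance: W = Q·C + k·V·C, so C = W/(Q + kV).
Q + kV = 2.768e+07 + 47·4.06e+06 = 2.185e+08 m³/yr.
C = 7670/2.185e+08 = 3.51e-05 kg/m³ = 0.0351 mg/L = 35.1 µg/L.

35.1 µg/L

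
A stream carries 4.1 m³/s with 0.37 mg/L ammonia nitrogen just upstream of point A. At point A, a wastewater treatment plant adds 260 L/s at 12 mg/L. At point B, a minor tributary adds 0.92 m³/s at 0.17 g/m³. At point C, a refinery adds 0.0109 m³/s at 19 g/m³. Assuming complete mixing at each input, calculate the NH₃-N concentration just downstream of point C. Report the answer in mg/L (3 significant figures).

0.945 mg/L

260 L/s = 0.26 m³/s.
After input A: C = (4.1·0.37 + 0.26·12) / 4.36 = 1.064 mg/L.
After input B: C = (4.36·1.064 + 0.92·0.17) / 5.28 = 0.9078 mg/L.
After input C: C = (5.28·0.9078 + 0.0109·19) / 5.291 = 0.9451 mg/L.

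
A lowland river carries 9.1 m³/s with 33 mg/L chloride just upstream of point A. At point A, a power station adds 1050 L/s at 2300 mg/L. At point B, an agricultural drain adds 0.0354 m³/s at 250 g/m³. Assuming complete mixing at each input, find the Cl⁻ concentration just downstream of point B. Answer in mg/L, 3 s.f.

267 mg/L

1050 L/s = 1.05 m³/s.
After input A: C = (9.1·33 + 1.05·2300) / 10.15 = 267.5 mg/L.
After input B: C = (10.15·267.5 + 0.0354·250) / 10.19 = 267.5 mg/L.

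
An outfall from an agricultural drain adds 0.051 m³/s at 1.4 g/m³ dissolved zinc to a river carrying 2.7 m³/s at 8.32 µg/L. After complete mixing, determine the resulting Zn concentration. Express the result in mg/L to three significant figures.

8.32 µg/L = 0.00832 mg/L.
Flow-weighted mixing gives C = (0.051·1.4 + 2.7·0.00832) / (0.051 + 2.7) = 0.09386/2.751 = 0.03412 mg/L.

0.0341 mg/L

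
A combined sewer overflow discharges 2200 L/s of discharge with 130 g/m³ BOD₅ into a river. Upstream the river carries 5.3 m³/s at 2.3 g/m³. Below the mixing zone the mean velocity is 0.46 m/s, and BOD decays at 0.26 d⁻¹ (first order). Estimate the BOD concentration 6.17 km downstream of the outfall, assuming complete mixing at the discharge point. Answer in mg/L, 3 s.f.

38.2 mg/L

2200 L/s = 2.2 m³/s.
After complete mixing, C₀ = (2.2·130 + 5.3·2.3) / 7.5 = 39.76 mg/L.
Travel time t = 6170 m / 0.46 m/s = 1.341e+04 s = 0.1552 d.
C = 39.76·exp(−0.26·0.1552) = 39.76·0.9604 = 38.19 mg/L.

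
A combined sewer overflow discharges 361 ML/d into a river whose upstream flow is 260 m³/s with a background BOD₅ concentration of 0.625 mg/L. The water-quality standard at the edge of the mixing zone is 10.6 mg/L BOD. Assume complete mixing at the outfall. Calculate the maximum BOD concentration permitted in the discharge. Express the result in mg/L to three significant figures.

361 ML/d = 4.178 m³/s.
Mass balance: 10.6·264.2 = 4.178·Cₑ + 260·0.625.
Cₑ = (2800 − 162.5) / 4.178 = 631.3 mg/L.

631 mg/L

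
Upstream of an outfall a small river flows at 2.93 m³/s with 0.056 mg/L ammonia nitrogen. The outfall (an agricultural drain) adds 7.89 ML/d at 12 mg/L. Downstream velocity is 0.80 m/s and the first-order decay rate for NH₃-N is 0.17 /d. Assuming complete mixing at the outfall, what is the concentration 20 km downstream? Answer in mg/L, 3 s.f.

0.397 mg/L

7.89 ML/d = 0.09132 m³/s.
After complete mixing, C₀ = (0.09132·12 + 2.93·0.056) / 3.021 = 0.417 mg/L.
Travel time t = 2e+04 m / 0.80 m/s = 2.5e+04 s = 0.2894 d.
C = 0.417·exp(−0.17·0.2894) = 0.417·0.952 = 0.397 mg/L.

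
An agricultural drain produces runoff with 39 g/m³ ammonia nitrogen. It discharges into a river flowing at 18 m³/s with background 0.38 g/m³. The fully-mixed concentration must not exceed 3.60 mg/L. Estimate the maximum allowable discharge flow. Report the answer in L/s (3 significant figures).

1640 L/s

Mass balance at complete mixing: C_std·(Q_w + Q_r) = Q_w·C_e + Q_r·C_b.
Rearranging, Q_w = Q_r·(C_std − C_b)/(C_e − C_std) = 18·(3.6 − 0.38) / (39 − 3.6) = 1.637 m³/s.
= 1637 L/s.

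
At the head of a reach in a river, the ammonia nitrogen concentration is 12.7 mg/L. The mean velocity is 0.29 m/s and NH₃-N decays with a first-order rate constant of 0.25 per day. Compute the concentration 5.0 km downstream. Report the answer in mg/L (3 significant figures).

12.1 mg/L

Travel time t = 5.0 km / 0.29 m/s = 5000/0.29 = 1.724e+04 s = 0.1996 d.
First-order decay: C = 12.7·exp(−0.25·0.1996) = 12.7·0.9513 = 12.08 mg/L.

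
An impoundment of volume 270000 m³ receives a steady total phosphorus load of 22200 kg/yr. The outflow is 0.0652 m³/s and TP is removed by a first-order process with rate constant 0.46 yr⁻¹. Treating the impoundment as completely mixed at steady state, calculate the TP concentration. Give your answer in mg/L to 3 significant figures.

10.2 mg/L

Outflow Q = 0.0652 m³/s × 3.156e+07 s/yr = 2.058e+06 m³/yr.
Steady-state CSTR mass balance: W = Q·C + k·V·C, so C = W/(Q + kV).
Q + kV = 2.058e+06 + 0.46·270000 = 2.182e+06 m³/yr.
C = 22200/2.182e+06 = 0.01018 kg/m³ = 10.18 mg/L.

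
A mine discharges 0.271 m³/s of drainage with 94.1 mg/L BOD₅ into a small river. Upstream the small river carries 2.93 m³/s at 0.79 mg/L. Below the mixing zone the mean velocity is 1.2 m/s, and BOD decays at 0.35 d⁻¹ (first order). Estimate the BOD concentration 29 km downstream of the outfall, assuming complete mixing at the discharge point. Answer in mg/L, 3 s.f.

After complete mixing, C₀ = (0.271·94.1 + 2.93·0.79) / 3.201 = 8.69 mg/L.
Travel time t = 2.9e+04 m / 1.2 m/s = 2.417e+04 s = 0.2797 d.
C = 8.69·exp(−0.35·0.2797) = 8.69·0.9067 = 7.879 mg/L.

7.88 mg/L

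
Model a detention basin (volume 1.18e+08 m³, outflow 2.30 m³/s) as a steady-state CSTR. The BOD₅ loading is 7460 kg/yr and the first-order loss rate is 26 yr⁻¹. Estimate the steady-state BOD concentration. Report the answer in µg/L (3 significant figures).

2.38 µg/L

Outflow Q = 2.30 m³/s × 3.156e+07 s/yr = 7.258e+07 m³/yr.
Steady-state CSTR mass balance: W = Q·C + k·V·C, so C = W/(Q + kV).
Q + kV = 7.258e+07 + 26·1.18e+08 = 3.141e+09 m³/yr.
C = 7460/3.141e+09 = 2.375e-06 kg/m³ = 0.002375 mg/L = 2.375 µg/L.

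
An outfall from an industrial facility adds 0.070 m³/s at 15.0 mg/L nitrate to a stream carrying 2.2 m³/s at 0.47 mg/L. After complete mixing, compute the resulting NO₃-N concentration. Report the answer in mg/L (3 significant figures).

By mass balance at complete mixing, C = (0.07·15 + 2.2·0.47) / (0.07 + 2.2) = 2.084/2.27 = 0.9181 mg/L.

0.918 mg/L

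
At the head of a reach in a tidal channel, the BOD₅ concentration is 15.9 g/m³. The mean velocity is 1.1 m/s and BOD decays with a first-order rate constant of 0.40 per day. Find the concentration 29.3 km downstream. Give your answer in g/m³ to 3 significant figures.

14.1 g/m³

Travel time t = 29.3 km / 1.1 m/s = 2.93e+04/1.1 = 2.664e+04 s = 0.3083 d.
First-order decay: C = 15.9·exp(−0.40·0.3083) = 15.9·0.884 = 14.06 g/m³.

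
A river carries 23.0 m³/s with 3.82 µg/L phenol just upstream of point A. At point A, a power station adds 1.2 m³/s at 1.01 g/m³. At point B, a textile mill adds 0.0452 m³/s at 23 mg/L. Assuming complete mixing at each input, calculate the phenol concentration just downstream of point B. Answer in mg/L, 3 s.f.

3.82 µg/L = 0.00382 mg/L.
After input A: C = (23·0.00382 + 1.2·1.01) / 24.2 = 0.05371 mg/L.
After input B: C = (24.2·0.05371 + 0.0452·23) / 24.25 = 0.09649 mg/L.

0.0965 mg/L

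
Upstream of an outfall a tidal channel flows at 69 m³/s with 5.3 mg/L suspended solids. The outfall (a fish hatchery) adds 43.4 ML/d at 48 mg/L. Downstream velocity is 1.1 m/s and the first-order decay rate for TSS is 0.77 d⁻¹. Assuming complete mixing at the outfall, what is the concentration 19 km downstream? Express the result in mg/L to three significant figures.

43.4 ML/d = 0.5023 m³/s.
After complete mixing, C₀ = (0.5023·48 + 69·5.3) / 69.5 = 5.609 mg/L.
Travel time t = 1.9e+04 m / 1.1 m/s = 1.727e+04 s = 0.1999 d.
C = 5.609·exp(−0.77·0.1999) = 5.609·0.8573 = 4.808 mg/L.

4.81 mg/L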